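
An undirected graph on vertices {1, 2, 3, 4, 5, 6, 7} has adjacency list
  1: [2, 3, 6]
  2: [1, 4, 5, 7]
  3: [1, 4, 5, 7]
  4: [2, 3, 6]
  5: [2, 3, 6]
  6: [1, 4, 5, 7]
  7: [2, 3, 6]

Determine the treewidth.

A width-3 tree decomposition is:
Bags: B1 = {2, 3, 5, 6}  B2 = {2, 3, 6, 7}  B3 = {1, 2, 3, 6}  B4 = {2, 3, 4, 6}
Tree: B1–B2, B2–B3, B3–B4
Every bag has size at most 4, so the width is 4 − 1 = 3 and tw(G) ≤ 3. For the lower bound: the 4 vertex sets {2,5}, {6,7}, {3}, {1} are disjoint, each induces a connected subgraph, and every pair is joined by at least one edge of G. Contracting each set to a single vertex therefore yields K_{4} as a minor, and since treewidth is minor-monotone, tw(G) ≥ tw(K_{4}) = 3. The upper and lower bounds meet at 3, so that is the treewidth.

3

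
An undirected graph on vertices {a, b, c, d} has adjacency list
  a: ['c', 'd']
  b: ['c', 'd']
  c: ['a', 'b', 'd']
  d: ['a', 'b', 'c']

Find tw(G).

2

A width-2 tree decomposition is:
Bags: B1 = {a, c, d}  B2 = {b, c, d}
Tree: B1–B2
Every bag has size at most 3, so the width is 3 − 1 = 2 and tw(G) ≤ 2. On the other hand G contains the 3-clique {a, c, d}. A clique must lie in a single bag of any decomposition, so no decomposition can have width below 2. Therefore the treewidth is 2.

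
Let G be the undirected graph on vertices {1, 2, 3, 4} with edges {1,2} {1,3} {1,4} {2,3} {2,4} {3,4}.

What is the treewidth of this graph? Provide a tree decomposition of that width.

With just one bag of size 4, the width is 4 − 1 = 3, so tw(G) ≤ 3. On the other hand G contains the 4-clique {1, 2, 3, 4}. A clique must lie in a single bag of any decomposition, so no decomposition can have width below 3. Therefore the treewidth is 3.

Treewidth 3.
One optimal decomposition is:
Bags: B1 = {1, 2, 3, 4}
Tree: (single bag)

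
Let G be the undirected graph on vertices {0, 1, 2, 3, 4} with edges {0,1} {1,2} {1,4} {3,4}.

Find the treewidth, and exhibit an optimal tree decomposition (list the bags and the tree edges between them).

Each bag holds 2 vertices, so the decomposition has width 1, which upper-bounds the treewidth. Since G has at least one edge (e.g. 1–4), it is not an edgeless graph, so tw(G) ≥ 1. Combining the bounds, tw(G) = 1.

Treewidth 1.
One optimal decomposition is:
Bags: B1 = {1, 4}  B2 = {1, 2}  B3 = {3, 4}  B4 = {0, 1}
Tree: B1–B2, B1–B3, B1–B4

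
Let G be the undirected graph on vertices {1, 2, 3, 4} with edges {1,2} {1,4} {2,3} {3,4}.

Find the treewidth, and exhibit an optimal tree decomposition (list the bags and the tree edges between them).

Every bag has size at most 3, so the width is 3 − 1 = 2 and tw(G) ≤ 2. For the lower bound, G contains the cycle 2–3–4–1–2, so G is not a forest; only forests have treewidth ≤ 1, hence tw(G) ≥ 2. Combining the bounds, tw(G) = 2.

Treewidth 2.
One optimal decomposition is:
Bags: B1 = {2, 3, 4}  B2 = {1, 2, 4}
Tree: B1–B2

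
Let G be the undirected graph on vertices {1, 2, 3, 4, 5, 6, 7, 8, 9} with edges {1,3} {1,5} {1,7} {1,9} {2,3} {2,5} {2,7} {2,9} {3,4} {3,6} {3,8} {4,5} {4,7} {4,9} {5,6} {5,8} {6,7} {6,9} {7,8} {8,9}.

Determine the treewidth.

4

A width-4 tree decomposition is:
Bags: B1 = {1, 3, 5, 7, 9}  B2 = {2, 3, 5, 7, 9}  B3 = {3, 4, 5, 7, 9}  B4 = {3, 5, 7, 8, 9}  B5 = {3, 5, 6, 7, 9}
Tree: B1–B2, B2–B3, B3–B4, B4–B5
Every bag has size at most 5, so the width is 5 − 1 = 4 and tw(G) ≤ 4. For the lower bound: the 5 vertex sets {1,3}, {2,5}, {4,9}, {7}, {8} are disjoint, each induces a connected subgraph, and every pair is joined by at least one edge of G. Contracting each set to a single vertex therefore yields K_{5} as a minor, and since treewidth is minor-monotone, tw(G) ≥ tw(K_{5}) = 4. The upper and lower bounds meet at 4, so that is the treewidth.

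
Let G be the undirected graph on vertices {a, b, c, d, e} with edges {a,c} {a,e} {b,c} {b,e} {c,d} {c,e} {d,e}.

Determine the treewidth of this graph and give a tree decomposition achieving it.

The largest bag has 3 vertices, giving width 2; this decomposition certifies tw(G) ≤ 2. Conversely, {c, d, e} is a clique of size 3, and the vertices of any clique must share a bag in every tree decomposition; so some bag has ≥ 3 vertices and tw(G) ≥ 2. Combining the bounds, tw(G) = 2.

Treewidth 2.
One optimal decomposition is:
Bags: B1 = {b, c, e}  B2 = {c, d, e}  B3 = {a, c, e}
Tree: B1–B2, B1–B3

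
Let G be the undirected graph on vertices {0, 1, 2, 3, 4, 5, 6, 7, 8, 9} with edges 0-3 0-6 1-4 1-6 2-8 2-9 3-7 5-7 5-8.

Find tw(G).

A width-1 tree decomposition is:
Bags: B1 = {2, 9}  B2 = {2, 8}  B3 = {5, 8}  B4 = {5, 7}  B5 = {3, 7}  B6 = {0, 3}  B7 = {0, 6}  B8 = {1, 6}  B9 = {1, 4}
Tree: B1–B2, B2–B3, B3–B4, B4–B5, B5–B6, B6–B7, B7–B8, B8–B9
Every bag has size at most 2, so the width is 2 − 1 = 1 and tw(G) ≤ 1. Any graph with an edge has treewidth ≥ 1, and G has the edge 9–2. Hence tw(G) = 1 exactly.

1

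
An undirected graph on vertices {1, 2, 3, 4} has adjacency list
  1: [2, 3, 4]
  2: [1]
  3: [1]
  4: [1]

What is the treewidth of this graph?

1

A width-1 tree decomposition is:
Bags: B1 = {1, 4}  B2 = {1, 2}  B3 = {1, 3}
Tree: B1–B2, B1–B3
Each bag holds 2 vertices, so the decomposition has width 1, which upper-bounds the treewidth. G has an edge, so its treewidth is at least 1. Hence tw(G) = 1 exactly.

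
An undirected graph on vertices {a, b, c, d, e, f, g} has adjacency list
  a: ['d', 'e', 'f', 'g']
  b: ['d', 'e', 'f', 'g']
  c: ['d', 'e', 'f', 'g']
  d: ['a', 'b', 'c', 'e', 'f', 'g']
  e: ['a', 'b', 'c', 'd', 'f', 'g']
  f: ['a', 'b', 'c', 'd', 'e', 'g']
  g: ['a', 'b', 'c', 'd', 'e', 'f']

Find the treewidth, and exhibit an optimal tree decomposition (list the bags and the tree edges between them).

The largest bag has 5 vertices, giving width 4; this decomposition certifies tw(G) ≤ 4. For the lower bound, the 5 vertices {c, d, e, f, g} are pairwise adjacent, and any tree decomposition puts a clique entirely inside one bag — forcing width ≥ 4. Hence tw(G) = 4 exactly.

Treewidth 4.
One optimal decomposition is:
Bags: B1 = {a, d, e, f, g}  B2 = {b, d, e, f, g}  B3 = {c, d, e, f, g}
Tree: B1–B2, B1–B3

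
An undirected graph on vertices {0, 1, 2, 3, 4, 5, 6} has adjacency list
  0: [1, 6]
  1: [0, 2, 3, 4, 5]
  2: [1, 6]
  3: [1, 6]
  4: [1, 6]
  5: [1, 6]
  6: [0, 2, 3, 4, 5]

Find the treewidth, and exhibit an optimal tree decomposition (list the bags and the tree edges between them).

The largest bag has 3 vertices, giving width 2; this decomposition certifies tw(G) ≤ 2. Since 1–5–6–4–1 is a cycle in G, G is not acyclic. Forests are exactly the graphs of treewidth ≤ 1, so tw(G) ≥ 2. The upper and lower bounds meet at 2, so that is the treewidth.

Treewidth 2.
One such decomposition:
Bags: B1 = {1, 5, 6}  B2 = {1, 4, 6}  B3 = {1, 2, 6}  B4 = {0, 1, 6}  B5 = {1, 3, 6}
Tree: B1–B2, B2–B3, B3–B4, B4–B5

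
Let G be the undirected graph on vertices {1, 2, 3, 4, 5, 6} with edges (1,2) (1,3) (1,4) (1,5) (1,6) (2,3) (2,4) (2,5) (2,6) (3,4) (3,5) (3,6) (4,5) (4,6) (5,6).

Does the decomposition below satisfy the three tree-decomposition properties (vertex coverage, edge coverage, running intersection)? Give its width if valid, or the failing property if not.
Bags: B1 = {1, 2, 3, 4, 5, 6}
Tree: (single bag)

Yes; width 5.

Every vertex of G appears in some bag (union = {1, 2, 3, 4, 5, 6}); every edge is covered by a bag; and for each vertex v the set of bags containing v is connected in the bag tree. The decomposition is therefore valid. The largest bag has 6 vertices, so the width is 5.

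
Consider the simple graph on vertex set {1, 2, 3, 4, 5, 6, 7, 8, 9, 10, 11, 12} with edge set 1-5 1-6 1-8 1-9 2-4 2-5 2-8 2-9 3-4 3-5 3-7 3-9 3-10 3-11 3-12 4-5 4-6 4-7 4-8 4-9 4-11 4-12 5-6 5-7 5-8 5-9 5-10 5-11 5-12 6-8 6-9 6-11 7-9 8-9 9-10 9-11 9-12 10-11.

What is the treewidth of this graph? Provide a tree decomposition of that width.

Every bag has size at most 5, so the width is 5 − 1 = 4 and tw(G) ≤ 4. On the other hand G contains the 5-clique {1, 5, 6, 8, 9}. A clique must lie in a single bag of any decomposition, so no decomposition can have width below 4. The upper and lower bounds meet at 4, so that is the treewidth.

Treewidth 4.
One optimal decomposition is:
Bags: B1 = {4, 5, 6, 9, 11}  B2 = {4, 5, 6, 8, 9}  B3 = {3, 4, 5, 9, 11}  B4 = {3, 4, 5, 7, 9}  B5 = {3, 5, 9, 10, 11}  B6 = {3, 4, 5, 9, 12}  B7 = {2, 4, 5, 8, 9}  B8 = {1, 5, 6, 8, 9}
Tree: B1–B2, B1–B3, B3–B4, B3–B5, B4–B6, B2–B7, B2–B8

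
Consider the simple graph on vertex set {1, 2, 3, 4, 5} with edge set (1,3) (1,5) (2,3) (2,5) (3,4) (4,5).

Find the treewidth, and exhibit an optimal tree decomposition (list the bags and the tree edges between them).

Treewidth 2.
One such decomposition:
Bags: B1 = {1, 3, 5}  B2 = {3, 4, 5}  B3 = {2, 3, 5}
Tree: B1–B2, B2–B3

Every bag has size at most 3, so the width is 3 − 1 = 2 and tw(G) ≤ 2. For the lower bound, G contains the cycle 3–1–5–4–3, so G is not a forest; only forests have treewidth ≤ 1, hence tw(G) ≥ 2. Hence tw(G) = 2 exactly.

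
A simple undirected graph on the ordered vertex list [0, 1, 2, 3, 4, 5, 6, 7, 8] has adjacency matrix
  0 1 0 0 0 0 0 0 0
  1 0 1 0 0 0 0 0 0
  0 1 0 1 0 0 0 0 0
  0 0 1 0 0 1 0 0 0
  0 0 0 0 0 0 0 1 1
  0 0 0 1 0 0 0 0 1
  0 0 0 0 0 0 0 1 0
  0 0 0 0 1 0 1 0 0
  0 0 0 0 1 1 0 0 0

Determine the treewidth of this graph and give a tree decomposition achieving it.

Treewidth 1.
Bags: B1 = {0, 1}  B2 = {1, 2}  B3 = {2, 3}  B4 = {3, 5}  B5 = {5, 8}  B6 = {4, 8}  B7 = {4, 7}  B8 = {6, 7}
Tree: B1–B2, B2–B3, B3–B4, B4–B5, B5–B6, B6–B7, B7–B8

The largest bag has 2 vertices, giving width 1; this decomposition certifies tw(G) ≤ 1. G has an edge, so its treewidth is at least 1. Combining the bounds, tw(G) = 1.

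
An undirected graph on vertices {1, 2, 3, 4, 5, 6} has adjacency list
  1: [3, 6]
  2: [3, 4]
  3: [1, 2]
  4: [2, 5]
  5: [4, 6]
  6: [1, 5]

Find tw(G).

2

A width-2 tree decomposition is:
Bags: B1 = {1, 2, 3}  B2 = {1, 2, 4}  B3 = {1, 4, 5}  B4 = {1, 5, 6}
Tree: B1–B2, B2–B3, B3–B4
The largest bag has 3 vertices, giving width 2; this decomposition certifies tw(G) ≤ 2. For the lower bound, G contains the cycle 1–3–2–4–5–6–1, so G is not a forest; only forests have treewidth ≤ 1, hence tw(G) ≥ 2. Hence tw(G) = 2 exactly.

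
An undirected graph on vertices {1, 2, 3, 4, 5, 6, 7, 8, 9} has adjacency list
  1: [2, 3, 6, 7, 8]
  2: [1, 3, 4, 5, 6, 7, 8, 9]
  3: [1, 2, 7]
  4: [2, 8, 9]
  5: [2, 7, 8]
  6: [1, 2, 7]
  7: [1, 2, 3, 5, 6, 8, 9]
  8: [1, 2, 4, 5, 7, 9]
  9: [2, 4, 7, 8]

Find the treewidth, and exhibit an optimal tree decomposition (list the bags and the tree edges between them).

Treewidth 3.
Bags: B1 = {1, 2, 6, 7}  B2 = {1, 2, 3, 7}  B3 = {1, 2, 7, 8}  B4 = {2, 7, 8, 9}  B5 = {2, 5, 7, 8}  B6 = {2, 4, 8, 9}
Tree: B1–B2, B1–B3, B3–B4, B3–B5, B4–B6

Each bag holds 4 vertices, so the decomposition has width 3, which upper-bounds the treewidth. Conversely, {2, 4, 8, 9} is a clique of size 4, and the vertices of any clique must share a bag in every tree decomposition; so some bag has ≥ 4 vertices and tw(G) ≥ 3. The upper and lower bounds meet at 3, so that is the treewidth.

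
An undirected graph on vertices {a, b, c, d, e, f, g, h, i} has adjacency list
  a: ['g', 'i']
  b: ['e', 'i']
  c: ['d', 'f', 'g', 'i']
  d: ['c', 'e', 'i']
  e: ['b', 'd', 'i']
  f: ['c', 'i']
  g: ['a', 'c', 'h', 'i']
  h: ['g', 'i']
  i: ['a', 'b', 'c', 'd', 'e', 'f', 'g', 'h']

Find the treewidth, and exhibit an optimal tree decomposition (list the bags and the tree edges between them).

The largest bag has 3 vertices, giving width 2; this decomposition certifies tw(G) ≤ 2. For the lower bound, the 3 vertices {d, e, i} are pairwise adjacent, and any tree decomposition puts a clique entirely inside one bag — forcing width ≥ 2. Hence tw(G) = 2 exactly.

Treewidth 2.
Bags: B1 = {c, d, i}  B2 = {d, e, i}  B3 = {b, e, i}  B4 = {c, f, i}  B5 = {c, g, i}  B6 = {a, g, i}  B7 = {g, h, i}
Tree: B1–B2, B2–B3, B1–B4, B1–B5, B5–B6, B5–B7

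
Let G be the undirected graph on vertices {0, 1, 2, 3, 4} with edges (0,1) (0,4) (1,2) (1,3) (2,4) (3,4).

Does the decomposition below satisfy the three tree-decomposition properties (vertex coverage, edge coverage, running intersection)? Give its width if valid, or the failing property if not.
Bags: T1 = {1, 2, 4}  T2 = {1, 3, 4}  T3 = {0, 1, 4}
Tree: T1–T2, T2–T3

Checking the three conditions: (i) the bags cover all of {0, 1, 2, 3, 4}; (ii) for each edge, some bag contains both endpoints; (iii) the bags containing any fixed vertex form a subtree. All hold, so the decomposition is valid with width 3 − 1 = 2.

Yes; width 2.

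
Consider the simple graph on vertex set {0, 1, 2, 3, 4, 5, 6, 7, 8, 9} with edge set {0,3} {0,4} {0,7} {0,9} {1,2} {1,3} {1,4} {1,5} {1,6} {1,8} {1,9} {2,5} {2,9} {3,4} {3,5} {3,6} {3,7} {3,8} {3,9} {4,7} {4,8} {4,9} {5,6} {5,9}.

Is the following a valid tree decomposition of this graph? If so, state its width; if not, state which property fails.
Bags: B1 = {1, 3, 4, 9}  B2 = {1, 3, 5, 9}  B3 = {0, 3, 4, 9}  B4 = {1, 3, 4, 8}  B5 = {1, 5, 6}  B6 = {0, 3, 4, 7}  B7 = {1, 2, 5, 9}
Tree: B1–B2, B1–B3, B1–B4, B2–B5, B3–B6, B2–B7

A tree decomposition must satisfy three properties: every vertex lies in some bag; for every edge, both endpoints lie together in some bag; and for every vertex, the bags containing it form a connected subtree. Here edge (3,6) lies in no bag, so the decomposition is invalid.

No — edge (3,6) lies in no bag.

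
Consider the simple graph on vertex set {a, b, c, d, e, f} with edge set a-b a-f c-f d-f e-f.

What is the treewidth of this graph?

A width-1 tree decomposition is:
Bags: B1 = {d, f}  B2 = {a, f}  B3 = {c, f}  B4 = {e, f}  B5 = {a, b}
Tree: B1–B2, B1–B3, B3–B4, B2–B5
Each bag holds 2 vertices, so the decomposition has width 1, which upper-bounds the treewidth. G has an edge, so its treewidth is at least 1. Hence tw(G) = 1 exactly.

1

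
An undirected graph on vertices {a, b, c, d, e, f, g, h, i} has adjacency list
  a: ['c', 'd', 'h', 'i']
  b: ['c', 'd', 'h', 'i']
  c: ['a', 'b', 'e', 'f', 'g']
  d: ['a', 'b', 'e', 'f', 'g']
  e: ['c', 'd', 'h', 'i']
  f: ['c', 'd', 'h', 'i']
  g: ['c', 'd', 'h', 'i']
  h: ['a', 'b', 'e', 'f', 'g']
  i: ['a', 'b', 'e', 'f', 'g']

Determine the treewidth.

4

A width-4 tree decomposition is:
Bags: B1 = {a, c, d, h, i}  B2 = {c, d, e, h, i}  B3 = {c, d, g, h, i}  B4 = {b, c, d, h, i}  B5 = {c, d, f, h, i}
Tree: B1–B2, B2–B3, B3–B4, B4–B5
Every bag has size at most 5, so the width is 5 − 1 = 4 and tw(G) ≤ 4. For the lower bound: the 5 vertex sets {a,d}, {e,h}, {c,g}, {i}, {b} are disjoint, each induces a connected subgraph, and every pair is joined by at least one edge of G. Contracting each set to a single vertex therefore yields K_{5} as a minor, and since treewidth is minor-monotone, tw(G) ≥ tw(K_{5}) = 4. Therefore the treewidth is 4.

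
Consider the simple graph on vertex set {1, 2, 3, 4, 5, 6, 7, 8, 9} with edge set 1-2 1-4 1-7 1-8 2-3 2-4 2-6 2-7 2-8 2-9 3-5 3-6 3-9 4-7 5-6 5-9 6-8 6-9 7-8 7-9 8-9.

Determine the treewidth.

3

A width-3 tree decomposition is:
Bags: B1 = {2, 3, 6, 9}  B2 = {2, 6, 8, 9}  B3 = {2, 7, 8, 9}  B4 = {1, 2, 7, 8}  B5 = {3, 5, 6, 9}  B6 = {1, 2, 4, 7}
Tree: B1–B2, B2–B3, B3–B4, B1–B5, B4–B6
Every bag has size at most 4, so the width is 4 − 1 = 3 and tw(G) ≤ 3. On the other hand G contains the 4-clique {2, 3, 6, 9}. A clique must lie in a single bag of any decomposition, so no decomposition can have width below 3. Hence tw(G) = 3 exactly.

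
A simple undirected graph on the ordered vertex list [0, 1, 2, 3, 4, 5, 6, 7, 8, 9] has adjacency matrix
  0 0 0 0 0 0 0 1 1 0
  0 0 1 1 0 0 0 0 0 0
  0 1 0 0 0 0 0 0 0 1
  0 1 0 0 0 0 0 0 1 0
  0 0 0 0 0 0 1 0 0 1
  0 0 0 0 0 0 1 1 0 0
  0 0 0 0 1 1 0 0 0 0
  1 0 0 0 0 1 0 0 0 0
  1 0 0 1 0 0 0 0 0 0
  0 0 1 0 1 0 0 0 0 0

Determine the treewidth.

2

A width-2 tree decomposition is:
Bags: B1 = {0, 5, 7}  B2 = {0, 5, 8}  B3 = {3, 5, 8}  B4 = {1, 3, 5}  B5 = {1, 2, 5}  B6 = {2, 5, 9}  B7 = {4, 5, 9}  B8 = {4, 5, 6}
Tree: B1–B2, B2–B3, B3–B4, B4–B5, B5–B6, B6–B7, B7–B8
Every bag has size at most 3, so the width is 3 − 1 = 2 and tw(G) ≤ 2. Since 5–7–0–8–3–1–2–9–4–6–5 is a cycle in G, G is not acyclic. Forests are exactly the graphs of treewidth ≤ 1, so tw(G) ≥ 2. Hence tw(G) = 2 exactly.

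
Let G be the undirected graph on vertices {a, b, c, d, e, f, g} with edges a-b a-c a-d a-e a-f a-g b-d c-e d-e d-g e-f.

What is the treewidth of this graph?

2

A width-2 tree decomposition is:
Bags: B1 = {a, d, g}  B2 = {a, b, d}  B3 = {a, d, e}  B4 = {a, c, e}  B5 = {a, e, f}
Tree: B1–B2, B1–B3, B3–B4, B4–B5
Each bag holds 3 vertices, so the decomposition has width 2, which upper-bounds the treewidth. On the other hand G contains the 3-clique {a, d, g}. A clique must lie in a single bag of any decomposition, so no decomposition can have width below 2. Combining the bounds, tw(G) = 2.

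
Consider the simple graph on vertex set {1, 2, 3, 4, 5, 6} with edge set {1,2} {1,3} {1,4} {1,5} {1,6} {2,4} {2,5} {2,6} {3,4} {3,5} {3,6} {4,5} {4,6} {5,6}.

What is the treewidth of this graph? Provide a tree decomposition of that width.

Treewidth 4.
Bags: B1 = {1, 2, 4, 5, 6}  B2 = {1, 3, 4, 5, 6}
Tree: B1–B2

The largest bag has 5 vertices, giving width 4; this decomposition certifies tw(G) ≤ 4. On the other hand G contains the 5-clique {1, 2, 4, 5, 6}. A clique must lie in a single bag of any decomposition, so no decomposition can have width below 4. The upper and lower bounds meet at 4, so that is the treewidth.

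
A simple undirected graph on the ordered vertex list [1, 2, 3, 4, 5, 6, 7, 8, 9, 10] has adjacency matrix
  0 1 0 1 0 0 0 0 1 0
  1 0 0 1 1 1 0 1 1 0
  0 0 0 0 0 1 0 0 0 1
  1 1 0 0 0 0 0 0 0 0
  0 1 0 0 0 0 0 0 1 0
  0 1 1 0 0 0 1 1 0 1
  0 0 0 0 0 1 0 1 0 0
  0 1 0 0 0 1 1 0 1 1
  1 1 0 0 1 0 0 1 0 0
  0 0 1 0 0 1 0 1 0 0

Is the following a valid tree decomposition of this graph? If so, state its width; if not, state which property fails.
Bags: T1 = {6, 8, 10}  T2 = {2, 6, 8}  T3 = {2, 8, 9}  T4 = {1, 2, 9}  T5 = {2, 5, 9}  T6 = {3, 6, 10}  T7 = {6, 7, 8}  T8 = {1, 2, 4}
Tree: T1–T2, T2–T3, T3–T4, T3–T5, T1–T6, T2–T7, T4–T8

Yes; width 2.

Checking the three conditions: (i) the bags cover all of {1, 2, 3, 4, 5, 6, 7, 8, 9, 10}; (ii) for each edge, some bag contains both endpoints; (iii) the bags containing any fixed vertex form a subtree. All hold, so the decomposition is valid with width 3 − 1 = 2.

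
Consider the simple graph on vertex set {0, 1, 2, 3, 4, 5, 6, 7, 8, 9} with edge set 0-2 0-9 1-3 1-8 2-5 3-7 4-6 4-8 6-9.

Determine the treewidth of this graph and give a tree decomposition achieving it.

The largest bag has 2 vertices, giving width 1; this decomposition certifies tw(G) ≤ 1. Any graph with an edge has treewidth ≥ 1, and G has the edge 5–2. The upper and lower bounds meet at 1, so that is the treewidth.

Treewidth 1.
One such decomposition:
Bags: B1 = {2, 5}  B2 = {0, 2}  B3 = {0, 9}  B4 = {6, 9}  B5 = {4, 6}  B6 = {4, 8}  B7 = {1, 8}  B8 = {1, 3}  B9 = {3, 7}
Tree: B1–B2, B2–B3, B3–B4, B4–B5, B5–B6, B6–B7, B7–B8, B8–B9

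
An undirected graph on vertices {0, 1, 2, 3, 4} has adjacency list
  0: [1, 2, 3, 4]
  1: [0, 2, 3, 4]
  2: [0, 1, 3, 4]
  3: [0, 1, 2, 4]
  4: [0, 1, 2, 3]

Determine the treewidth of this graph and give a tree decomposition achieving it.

With just one bag of size 5, the width is 5 − 1 = 4, so tw(G) ≤ 4. For the lower bound, the 5 vertices {0, 1, 2, 3, 4} are pairwise adjacent, and any tree decomposition puts a clique entirely inside one bag — forcing width ≥ 4. Combining the bounds, tw(G) = 4.

Treewidth 4.
Bags: B1 = {0, 1, 2, 3, 4}
Tree: (single bag)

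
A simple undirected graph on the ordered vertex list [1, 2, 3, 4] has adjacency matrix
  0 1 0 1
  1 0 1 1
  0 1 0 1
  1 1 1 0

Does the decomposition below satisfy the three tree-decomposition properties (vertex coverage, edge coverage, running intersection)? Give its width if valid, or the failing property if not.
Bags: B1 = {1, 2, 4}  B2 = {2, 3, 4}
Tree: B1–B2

Every vertex of G appears in some bag (union = {1, 2, 3, 4}); every edge is covered by a bag; and for each vertex v the set of bags containing v is connected in the bag tree. The decomposition is therefore valid. The largest bag has 3 vertices, so the width is 2.

Yes; width 2.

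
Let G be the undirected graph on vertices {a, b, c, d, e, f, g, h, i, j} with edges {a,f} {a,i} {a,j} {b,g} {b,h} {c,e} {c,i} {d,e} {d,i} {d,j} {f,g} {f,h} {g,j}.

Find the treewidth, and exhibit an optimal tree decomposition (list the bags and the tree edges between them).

Treewidth 2.
One such decomposition:
Bags: B1 = {c, e, i}  B2 = {d, e, i}  B3 = {a, d, i}  B4 = {a, d, j}  B5 = {a, f, j}  B6 = {f, g, j}  B7 = {f, g, h}  B8 = {b, g, h}
Tree: B1–B2, B2–B3, B3–B4, B4–B5, B5–B6, B6–B7, B7–B8

The largest bag has 3 vertices, giving width 2; this decomposition certifies tw(G) ≤ 2. Since c–e–d–i–c is a cycle in G, G is not acyclic. Forests are exactly the graphs of treewidth ≤ 1, so tw(G) ≥ 2. Combining the bounds, tw(G) = 2.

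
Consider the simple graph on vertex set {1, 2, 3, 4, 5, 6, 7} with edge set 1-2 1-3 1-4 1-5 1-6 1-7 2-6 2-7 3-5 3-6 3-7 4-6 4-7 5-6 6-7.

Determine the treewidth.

3

A width-3 tree decomposition is:
Bags: B1 = {1, 2, 6, 7}  B2 = {1, 4, 6, 7}  B3 = {1, 3, 6, 7}  B4 = {1, 3, 5, 6}
Tree: B1–B2, B1–B3, B3–B4
Every bag has size at most 4, so the width is 4 − 1 = 3 and tw(G) ≤ 3. For the lower bound, the 4 vertices {1, 3, 5, 6} are pairwise adjacent, and any tree decomposition puts a clique entirely inside one bag — forcing width ≥ 3. Hence tw(G) = 3 exactly.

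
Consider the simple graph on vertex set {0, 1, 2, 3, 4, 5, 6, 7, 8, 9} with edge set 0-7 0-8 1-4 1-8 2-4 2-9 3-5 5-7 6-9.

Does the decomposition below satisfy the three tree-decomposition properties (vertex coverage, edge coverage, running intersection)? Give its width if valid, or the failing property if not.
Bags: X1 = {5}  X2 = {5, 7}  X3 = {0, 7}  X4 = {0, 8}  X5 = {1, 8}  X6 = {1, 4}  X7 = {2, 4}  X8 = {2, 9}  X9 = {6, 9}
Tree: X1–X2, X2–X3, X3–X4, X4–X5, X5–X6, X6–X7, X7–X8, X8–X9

A tree decomposition must satisfy three properties: every vertex lies in some bag; for every edge, both endpoints lie together in some bag; and for every vertex, the bags containing it form a connected subtree. Here vertex 3 appears in no bag, so the decomposition is invalid.

No — vertex 3 appears in no bag.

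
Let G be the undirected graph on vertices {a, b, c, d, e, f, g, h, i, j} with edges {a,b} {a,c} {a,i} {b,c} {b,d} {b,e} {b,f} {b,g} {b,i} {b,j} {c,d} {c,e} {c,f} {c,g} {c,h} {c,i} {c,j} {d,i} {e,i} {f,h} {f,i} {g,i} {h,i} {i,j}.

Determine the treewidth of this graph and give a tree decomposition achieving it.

Treewidth 3.
One such decomposition:
Bags: B1 = {a, b, c, i}  B2 = {b, c, i, j}  B3 = {b, c, f, i}  B4 = {b, c, d, i}  B5 = {b, c, g, i}  B6 = {b, c, e, i}  B7 = {c, f, h, i}
Tree: B1–B2, B2–B3, B3–B4, B1–B5, B3–B6, B3–B7

Every bag has size at most 4, so the width is 4 − 1 = 3 and tw(G) ≤ 3. For the lower bound, the 4 vertices {c, f, h, i} are pairwise adjacent, and any tree decomposition puts a clique entirely inside one bag — forcing width ≥ 3. Therefore the treewidth is 3.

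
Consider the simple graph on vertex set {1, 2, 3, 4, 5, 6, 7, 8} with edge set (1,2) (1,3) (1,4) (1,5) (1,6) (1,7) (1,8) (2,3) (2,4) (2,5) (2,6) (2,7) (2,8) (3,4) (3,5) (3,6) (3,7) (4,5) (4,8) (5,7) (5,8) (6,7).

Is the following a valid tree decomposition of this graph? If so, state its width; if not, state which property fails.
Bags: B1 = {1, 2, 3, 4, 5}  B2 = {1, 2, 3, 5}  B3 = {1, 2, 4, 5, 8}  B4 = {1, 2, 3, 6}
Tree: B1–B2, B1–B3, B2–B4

A tree decomposition must satisfy three properties: every vertex lies in some bag; for every edge, both endpoints lie together in some bag; and for every vertex, the bags containing it form a connected subtree. Here vertex 7 appears in no bag, so the decomposition is invalid.

No — vertex 7 appears in no bag.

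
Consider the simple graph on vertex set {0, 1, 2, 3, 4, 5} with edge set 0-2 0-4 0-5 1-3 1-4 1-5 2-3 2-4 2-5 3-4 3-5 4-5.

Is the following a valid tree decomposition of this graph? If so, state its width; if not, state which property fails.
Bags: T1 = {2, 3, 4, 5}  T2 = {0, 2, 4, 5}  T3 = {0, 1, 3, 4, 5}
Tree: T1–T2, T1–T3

No — bags containing vertex 0 are not connected in the tree.

A tree decomposition must satisfy three properties: every vertex lies in some bag; for every edge, both endpoints lie together in some bag; and for every vertex, the bags containing it form a connected subtree. Here bags containing vertex 0 are not connected in the tree, so the decomposition is invalid.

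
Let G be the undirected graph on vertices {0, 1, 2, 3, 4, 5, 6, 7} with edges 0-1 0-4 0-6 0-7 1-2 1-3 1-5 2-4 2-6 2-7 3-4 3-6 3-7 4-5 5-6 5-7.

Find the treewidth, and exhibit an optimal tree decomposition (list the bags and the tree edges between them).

Each bag holds 5 vertices, so the decomposition has width 4, which upper-bounds the treewidth. For the lower bound: the 5 vertex sets {5,7}, {1,3}, {2,6}, {0}, {4} are disjoint, each induces a connected subgraph, and every pair is joined by at least one edge of G. Contracting each set to a single vertex therefore yields K_{5} as a minor, and since treewidth is minor-monotone, tw(G) ≥ tw(K_{5}) = 4. Hence tw(G) = 4 exactly.

Treewidth 4.
One such decomposition:
Bags: B1 = {0, 2, 3, 5, 7}  B2 = {0, 1, 2, 3, 5}  B3 = {0, 2, 3, 5, 6}  B4 = {0, 2, 3, 4, 5}
Tree: B1–B2, B2–B3, B3–B4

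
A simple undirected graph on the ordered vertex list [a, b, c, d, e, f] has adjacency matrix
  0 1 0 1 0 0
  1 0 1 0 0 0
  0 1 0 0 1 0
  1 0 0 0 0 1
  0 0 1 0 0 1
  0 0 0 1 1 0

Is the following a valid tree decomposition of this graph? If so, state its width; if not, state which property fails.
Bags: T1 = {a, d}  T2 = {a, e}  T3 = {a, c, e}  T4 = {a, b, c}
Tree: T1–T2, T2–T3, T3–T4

A tree decomposition must satisfy three properties: every vertex lies in some bag; for every edge, both endpoints lie together in some bag; and for every vertex, the bags containing it form a connected subtree. Here vertex f appears in no bag, so the decomposition is invalid.

No — vertex f appears in no bag.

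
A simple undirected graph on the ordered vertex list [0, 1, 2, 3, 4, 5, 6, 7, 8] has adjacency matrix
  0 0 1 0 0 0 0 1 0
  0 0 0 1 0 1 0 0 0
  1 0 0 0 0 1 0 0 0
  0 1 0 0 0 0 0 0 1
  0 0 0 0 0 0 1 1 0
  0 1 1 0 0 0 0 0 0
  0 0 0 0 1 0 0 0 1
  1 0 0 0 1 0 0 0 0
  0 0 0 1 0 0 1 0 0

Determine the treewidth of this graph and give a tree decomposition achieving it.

Every bag has size at most 3, so the width is 3 − 1 = 2 and tw(G) ≤ 2. Since 7–4–6–8–3–1–5–2–0–7 is a cycle in G, G is not acyclic. Forests are exactly the graphs of treewidth ≤ 1, so tw(G) ≥ 2. Hence tw(G) = 2 exactly.

Treewidth 2.
One such decomposition:
Bags: B1 = {4, 6, 7}  B2 = {6, 7, 8}  B3 = {3, 7, 8}  B4 = {1, 3, 7}  B5 = {1, 5, 7}  B6 = {2, 5, 7}  B7 = {0, 2, 7}
Tree: B1–B2, B2–B3, B3–B4, B4–B5, B5–B6, B6–B7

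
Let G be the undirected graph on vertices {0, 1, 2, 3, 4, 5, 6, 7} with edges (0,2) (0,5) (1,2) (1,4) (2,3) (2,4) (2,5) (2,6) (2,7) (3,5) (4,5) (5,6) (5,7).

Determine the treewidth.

2

A width-2 tree decomposition is:
Bags: B1 = {2, 5, 6}  B2 = {2, 5, 7}  B3 = {2, 4, 5}  B4 = {0, 2, 5}  B5 = {1, 2, 4}  B6 = {2, 3, 5}
Tree: B1–B2, B1–B3, B3–B4, B3–B5, B4–B6
Every bag has size at most 3, so the width is 3 − 1 = 2 and tw(G) ≤ 2. For the lower bound, the 3 vertices {1, 2, 4} are pairwise adjacent, and any tree decomposition puts a clique entirely inside one bag — forcing width ≥ 2. The upper and lower bounds meet at 2, so that is the treewidth.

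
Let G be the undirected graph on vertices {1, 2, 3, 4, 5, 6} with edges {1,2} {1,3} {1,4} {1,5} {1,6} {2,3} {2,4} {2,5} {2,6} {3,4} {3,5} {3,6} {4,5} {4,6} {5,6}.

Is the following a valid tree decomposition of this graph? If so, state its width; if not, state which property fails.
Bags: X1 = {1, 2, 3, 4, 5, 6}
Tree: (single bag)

Yes; width 5.

Every vertex of G appears in some bag (union = {1, 2, 3, 4, 5, 6}); every edge is covered by a bag; and for each vertex v the set of bags containing v is connected in the bag tree. The decomposition is therefore valid. The largest bag has 6 vertices, so the width is 5.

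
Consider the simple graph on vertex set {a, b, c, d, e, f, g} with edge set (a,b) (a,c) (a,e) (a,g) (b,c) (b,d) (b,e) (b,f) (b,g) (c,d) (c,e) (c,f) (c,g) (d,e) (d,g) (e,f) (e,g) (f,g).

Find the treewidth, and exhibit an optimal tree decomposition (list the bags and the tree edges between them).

Treewidth 4.
Bags: B1 = {b, c, d, e, g}  B2 = {b, c, e, f, g}  B3 = {a, b, c, e, g}
Tree: B1–B2, B1–B3

Every bag has size at most 5, so the width is 5 − 1 = 4 and tw(G) ≤ 4. On the other hand G contains the 5-clique {b, c, d, e, g}. A clique must lie in a single bag of any decomposition, so no decomposition can have width below 4. Combining the bounds, tw(G) = 4.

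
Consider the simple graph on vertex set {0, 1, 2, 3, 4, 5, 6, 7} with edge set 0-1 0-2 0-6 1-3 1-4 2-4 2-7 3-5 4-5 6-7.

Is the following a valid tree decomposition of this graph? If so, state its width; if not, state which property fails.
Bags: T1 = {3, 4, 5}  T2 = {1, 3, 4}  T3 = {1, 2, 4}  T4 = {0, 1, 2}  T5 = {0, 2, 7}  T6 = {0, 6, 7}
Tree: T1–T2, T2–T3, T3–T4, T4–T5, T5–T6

Vertex coverage: the bags together contain {0, 1, 2, 3, 4, 5, 6, 7}, the full vertex set. Edge coverage: each edge of G has both endpoints in at least one bag. Running intersection: for every vertex, the bags containing it form a connected subtree. All three properties hold, so this is a valid tree decomposition of width max|bag| − 1 = 2, and hence tw(G) ≤ 2.

Yes; width 2.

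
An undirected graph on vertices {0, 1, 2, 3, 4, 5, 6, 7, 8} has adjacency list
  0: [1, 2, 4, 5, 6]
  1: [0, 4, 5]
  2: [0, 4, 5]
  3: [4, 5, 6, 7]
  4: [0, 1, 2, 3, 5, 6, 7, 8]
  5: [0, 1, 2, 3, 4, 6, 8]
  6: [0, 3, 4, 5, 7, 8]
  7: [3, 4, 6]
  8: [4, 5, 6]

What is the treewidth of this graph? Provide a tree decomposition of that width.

Treewidth 3.
One optimal decomposition is:
Bags: B1 = {0, 4, 5, 6}  B2 = {4, 5, 6, 8}  B3 = {3, 4, 5, 6}  B4 = {3, 4, 6, 7}  B5 = {0, 2, 4, 5}  B6 = {0, 1, 4, 5}
Tree: B1–B2, B2–B3, B3–B4, B1–B5, B1–B6

The largest bag has 4 vertices, giving width 3; this decomposition certifies tw(G) ≤ 3. On the other hand G contains the 4-clique {0, 1, 4, 5}. A clique must lie in a single bag of any decomposition, so no decomposition can have width below 3. Combining the bounds, tw(G) = 3.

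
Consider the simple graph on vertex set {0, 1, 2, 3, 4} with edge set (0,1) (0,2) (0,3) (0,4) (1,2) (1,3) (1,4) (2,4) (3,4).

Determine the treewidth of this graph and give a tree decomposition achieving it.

Treewidth 3.
One optimal decomposition is:
Bags: B1 = {0, 1, 3, 4}  B2 = {0, 1, 2, 4}
Tree: B1–B2

Each bag holds 4 vertices, so the decomposition has width 3, which upper-bounds the treewidth. Conversely, {0, 1, 2, 4} is a clique of size 4, and the vertices of any clique must share a bag in every tree decomposition; so some bag has ≥ 4 vertices and tw(G) ≥ 3. Therefore the treewidth is 3.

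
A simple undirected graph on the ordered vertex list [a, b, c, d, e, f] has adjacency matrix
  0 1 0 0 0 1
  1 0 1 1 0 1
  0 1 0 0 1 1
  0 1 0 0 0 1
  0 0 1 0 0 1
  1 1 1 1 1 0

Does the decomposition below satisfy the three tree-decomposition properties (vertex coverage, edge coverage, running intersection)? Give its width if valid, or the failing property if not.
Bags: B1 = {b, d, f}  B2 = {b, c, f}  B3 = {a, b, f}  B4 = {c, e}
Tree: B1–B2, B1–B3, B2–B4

No — edge (f,e) lies in no bag.

A tree decomposition must satisfy three properties: every vertex lies in some bag; for every edge, both endpoints lie together in some bag; and for every vertex, the bags containing it form a connected subtree. Here edge (f,e) lies in no bag, so the decomposition is invalid.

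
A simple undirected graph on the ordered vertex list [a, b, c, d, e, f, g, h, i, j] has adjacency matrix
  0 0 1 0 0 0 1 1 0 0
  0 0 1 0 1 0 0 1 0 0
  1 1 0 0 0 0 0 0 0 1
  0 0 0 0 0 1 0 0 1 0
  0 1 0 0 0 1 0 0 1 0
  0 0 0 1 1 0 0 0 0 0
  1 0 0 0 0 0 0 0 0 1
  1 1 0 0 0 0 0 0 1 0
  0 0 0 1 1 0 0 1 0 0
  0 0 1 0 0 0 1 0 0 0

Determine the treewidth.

2

A width-2 tree decomposition is:
Bags: B1 = {d, e, f}  B2 = {d, e, i}  B3 = {b, e, i}  B4 = {b, h, i}  B5 = {b, c, h}  B6 = {a, c, h}  B7 = {a, c, j}  B8 = {a, g, j}
Tree: B1–B2, B2–B3, B3–B4, B4–B5, B5–B6, B6–B7, B7–B8
The largest bag has 3 vertices, giving width 2; this decomposition certifies tw(G) ≤ 2. The edges f–d–i–e–f form a cycle, so G is not a tree and its treewidth is at least 2. Hence tw(G) = 2 exactly.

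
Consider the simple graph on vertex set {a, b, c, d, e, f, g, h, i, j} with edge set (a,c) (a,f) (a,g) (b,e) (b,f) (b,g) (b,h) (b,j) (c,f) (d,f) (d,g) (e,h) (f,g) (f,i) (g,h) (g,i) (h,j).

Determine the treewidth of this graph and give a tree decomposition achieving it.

Each bag holds 3 vertices, so the decomposition has width 2, which upper-bounds the treewidth. For the lower bound, the 3 vertices {b, h, j} are pairwise adjacent, and any tree decomposition puts a clique entirely inside one bag — forcing width ≥ 2. The upper and lower bounds meet at 2, so that is the treewidth.

Treewidth 2.
Bags: B1 = {b, f, g}  B2 = {f, g, i}  B3 = {d, f, g}  B4 = {a, f, g}  B5 = {a, c, f}  B6 = {b, g, h}  B7 = {b, h, j}  B8 = {b, e, h}
Tree: B1–B2, B1–B3, B1–B4, B4–B5, B1–B6, B6–B7, B7–B8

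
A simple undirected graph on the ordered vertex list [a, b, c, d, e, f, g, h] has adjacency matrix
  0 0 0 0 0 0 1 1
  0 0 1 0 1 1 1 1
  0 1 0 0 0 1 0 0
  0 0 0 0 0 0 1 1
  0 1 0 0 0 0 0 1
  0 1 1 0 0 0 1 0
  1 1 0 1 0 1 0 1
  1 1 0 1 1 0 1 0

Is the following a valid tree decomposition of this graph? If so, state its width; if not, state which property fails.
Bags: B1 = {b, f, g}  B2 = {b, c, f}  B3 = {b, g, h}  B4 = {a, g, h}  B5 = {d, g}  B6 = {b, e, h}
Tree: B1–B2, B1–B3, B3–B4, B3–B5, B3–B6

No — edge (h,d) lies in no bag.

A tree decomposition must satisfy three properties: every vertex lies in some bag; for every edge, both endpoints lie together in some bag; and for every vertex, the bags containing it form a connected subtree. Here edge (h,d) lies in no bag, so the decomposition is invalid.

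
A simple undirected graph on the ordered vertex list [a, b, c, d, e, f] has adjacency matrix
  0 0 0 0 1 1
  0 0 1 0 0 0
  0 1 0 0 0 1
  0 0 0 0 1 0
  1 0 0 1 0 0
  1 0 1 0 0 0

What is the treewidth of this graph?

1

A width-1 tree decomposition is:
Bags: B1 = {d, e}  B2 = {a, e}  B3 = {a, f}  B4 = {c, f}  B5 = {b, c}
Tree: B1–B2, B2–B3, B3–B4, B4–B5
Every bag has size at most 2, so the width is 2 − 1 = 1 and tw(G) ≤ 1. Since G has at least one edge (e.g. d–e), it is not an edgeless graph, so tw(G) ≥ 1. Hence tw(G) = 1 exactly.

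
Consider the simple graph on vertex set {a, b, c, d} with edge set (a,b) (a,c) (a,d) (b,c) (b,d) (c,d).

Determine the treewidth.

3

A width-3 tree decomposition is:
Bags: B1 = {a, b, c, d}
Tree: (single bag)
With just one bag of size 4, the width is 4 − 1 = 3, so tw(G) ≤ 3. On the other hand G contains the 4-clique {a, b, c, d}. A clique must lie in a single bag of any decomposition, so no decomposition can have width below 3. Combining the bounds, tw(G) = 3.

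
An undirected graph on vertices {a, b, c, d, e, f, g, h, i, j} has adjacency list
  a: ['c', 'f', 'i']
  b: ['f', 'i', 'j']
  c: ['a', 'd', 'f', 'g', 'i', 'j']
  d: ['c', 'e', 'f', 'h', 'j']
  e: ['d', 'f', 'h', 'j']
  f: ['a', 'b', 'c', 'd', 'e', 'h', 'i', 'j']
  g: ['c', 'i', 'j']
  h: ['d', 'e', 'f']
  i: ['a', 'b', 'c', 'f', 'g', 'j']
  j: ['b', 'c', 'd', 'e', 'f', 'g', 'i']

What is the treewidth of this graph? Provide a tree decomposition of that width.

Each bag holds 4 vertices, so the decomposition has width 3, which upper-bounds the treewidth. Conversely, {c, g, i, j} is a clique of size 4, and the vertices of any clique must share a bag in every tree decomposition; so some bag has ≥ 4 vertices and tw(G) ≥ 3. Therefore the treewidth is 3.

Treewidth 3.
One optimal decomposition is:
Bags: B1 = {c, g, i, j}  B2 = {c, f, i, j}  B3 = {c, d, f, j}  B4 = {d, e, f, j}  B5 = {b, f, i, j}  B6 = {d, e, f, h}  B7 = {a, c, f, i}
Tree: B1–B2, B2–B3, B3–B4, B2–B5, B4–B6, B2–B7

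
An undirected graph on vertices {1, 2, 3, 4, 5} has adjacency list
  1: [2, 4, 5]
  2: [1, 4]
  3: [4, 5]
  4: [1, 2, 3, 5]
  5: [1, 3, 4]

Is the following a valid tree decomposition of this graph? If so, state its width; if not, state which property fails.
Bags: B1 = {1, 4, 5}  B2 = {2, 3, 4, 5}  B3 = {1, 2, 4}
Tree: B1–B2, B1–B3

A tree decomposition must satisfy three properties: every vertex lies in some bag; for every edge, both endpoints lie together in some bag; and for every vertex, the bags containing it form a connected subtree. Here bags containing vertex 2 are not connected in the tree, so the decomposition is invalid.

No — bags containing vertex 2 are not connected in the tree.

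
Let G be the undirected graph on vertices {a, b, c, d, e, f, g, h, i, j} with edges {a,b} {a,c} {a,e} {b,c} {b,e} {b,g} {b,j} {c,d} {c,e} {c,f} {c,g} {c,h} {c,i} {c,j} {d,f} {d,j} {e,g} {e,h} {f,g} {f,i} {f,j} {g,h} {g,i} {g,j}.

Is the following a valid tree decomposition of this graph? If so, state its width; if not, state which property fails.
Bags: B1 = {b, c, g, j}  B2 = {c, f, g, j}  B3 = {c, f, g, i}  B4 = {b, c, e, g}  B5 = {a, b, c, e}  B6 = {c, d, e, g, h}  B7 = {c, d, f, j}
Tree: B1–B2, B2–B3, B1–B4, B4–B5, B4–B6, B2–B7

No — bags containing vertex d are not connected in the tree.

A tree decomposition must satisfy three properties: every vertex lies in some bag; for every edge, both endpoints lie together in some bag; and for every vertex, the bags containing it form a connected subtree. Here bags containing vertex d are not connected in the tree, so the decomposition is invalid.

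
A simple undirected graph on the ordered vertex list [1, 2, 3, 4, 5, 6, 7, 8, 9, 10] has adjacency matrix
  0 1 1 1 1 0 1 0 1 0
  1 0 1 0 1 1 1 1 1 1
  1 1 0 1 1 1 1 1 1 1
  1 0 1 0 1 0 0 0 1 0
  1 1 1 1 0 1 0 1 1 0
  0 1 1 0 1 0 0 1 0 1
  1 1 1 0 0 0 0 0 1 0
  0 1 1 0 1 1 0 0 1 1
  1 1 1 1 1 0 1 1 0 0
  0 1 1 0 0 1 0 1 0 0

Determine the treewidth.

A width-4 tree decomposition is:
Bags: B1 = {2, 3, 5, 8, 9}  B2 = {2, 3, 5, 6, 8}  B3 = {1, 2, 3, 5, 9}  B4 = {2, 3, 6, 8, 10}  B5 = {1, 2, 3, 7, 9}  B6 = {1, 3, 4, 5, 9}
Tree: B1–B2, B1–B3, B2–B4, B3–B5, B3–B6
Each bag holds 5 vertices, so the decomposition has width 4, which upper-bounds the treewidth. On the other hand G contains the 5-clique {2, 3, 6, 8, 10}. A clique must lie in a single bag of any decomposition, so no decomposition can have width below 4. Hence tw(G) = 4 exactly.

4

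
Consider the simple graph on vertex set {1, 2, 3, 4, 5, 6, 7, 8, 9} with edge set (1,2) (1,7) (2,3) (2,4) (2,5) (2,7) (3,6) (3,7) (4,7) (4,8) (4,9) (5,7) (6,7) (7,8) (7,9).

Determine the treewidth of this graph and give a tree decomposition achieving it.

Treewidth 2.
Bags: B1 = {2, 4, 7}  B2 = {2, 5, 7}  B3 = {2, 3, 7}  B4 = {3, 6, 7}  B5 = {4, 7, 8}  B6 = {4, 7, 9}  B7 = {1, 2, 7}
Tree: B1–B2, B1–B3, B3–B4, B1–B5, B1–B6, B1–B7

Every bag has size at most 3, so the width is 3 − 1 = 2 and tw(G) ≤ 2. For the lower bound, the 3 vertices {4, 7, 8} are pairwise adjacent, and any tree decomposition puts a clique entirely inside one bag — forcing width ≥ 2. Combining the bounds, tw(G) = 2.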